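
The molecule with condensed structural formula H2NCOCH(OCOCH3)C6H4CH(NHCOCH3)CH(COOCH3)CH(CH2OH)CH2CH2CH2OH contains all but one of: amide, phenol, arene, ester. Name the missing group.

phenol

ester: present (CH(OCOCH3) — pendant –OC(=O)CH3: an acyloxy group → ester).
amide: present (H2NCO — –C(=O)NH2: carbonyl C bonded to C and to N → amide (the N is not a separate amine)).
arene: present (C6H4 — para-disubstituted benzene ring → arene).
phenol: absent. In each of CH(CH2OH) and CH2OH, the –OH is on an sp³ carbon, not on an aromatic ring, so it is an alcohol.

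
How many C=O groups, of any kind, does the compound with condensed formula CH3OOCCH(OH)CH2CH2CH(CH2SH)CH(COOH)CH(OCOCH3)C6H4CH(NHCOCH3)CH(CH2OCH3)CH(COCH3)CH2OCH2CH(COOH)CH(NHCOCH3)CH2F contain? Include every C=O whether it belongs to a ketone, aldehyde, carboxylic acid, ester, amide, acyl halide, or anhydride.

7

CH3OOC: ester, 1 C=O (running total 1).
CH(COOH): carboxylic acid, 1 C=O (running total 2).
CH(OCOCH3): ester, 1 C=O (running total 3).
CH(NHCOCH3): amide, 1 C=O (running total 4).
CH(COCH3): ketone, 1 C=O (running total 5).
CH(COOH): carboxylic acid, 1 C=O (running total 6).
CH(NHCOCH3): amide, 1 C=O (running total 7).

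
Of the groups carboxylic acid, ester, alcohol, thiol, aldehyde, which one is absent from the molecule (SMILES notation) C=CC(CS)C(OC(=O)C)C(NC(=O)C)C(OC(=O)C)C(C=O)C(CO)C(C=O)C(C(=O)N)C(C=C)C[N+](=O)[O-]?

carboxylic acid

alcohol: present (CH(CH2OH) — pendant –CH2OH on an sp³ backbone C → alcohol).
thiol: present (CH(CH2SH) — pendant –CH2SH → thiol).
ester: present (CH(OCOCH3) — pendant –OC(=O)CH3: an acyloxy group → ester).
aldehyde: present (CH(CHO) — pendant –CHO: carbonyl C bonded to C and H → aldehyde).
carboxylic acid: absent. In CH(OCOCH3), the acyl oxygen is bonded to carbon (–O–C), not to H, so this is an ester. In each of CH(NHCOCH3) and CH(CONH2), the carbonyl is bonded to nitrogen, not to –OH; that is an amide.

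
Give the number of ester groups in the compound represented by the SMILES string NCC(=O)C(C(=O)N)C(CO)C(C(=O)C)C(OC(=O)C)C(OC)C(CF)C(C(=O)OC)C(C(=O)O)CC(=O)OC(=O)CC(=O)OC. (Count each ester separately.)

3

–NH2 on an sp³ carbon with no adjacent C=O → amine.
–C(=O)– with carbon on both sides → ketone.
pendant –CONH2: carbonyl C bonded to C and N → amide.
pendant –CH2OH on an sp³ backbone C → alcohol.
pendant –COCH3: carbonyl C bonded to two carbons → ketone.
pendant –OC(=O)CH3: an acyloxy group → ester.
pendant –OCH3: C–O–C with sp³ C, no adjacent C=O → ether.
pendant –CH2X: halogen on sp³ carbon → alkyl halide.
pendant –COOCH3: carbonyl C bonded to C and –OCH3 → ester.
pendant –COOH: carbonyl C bonded to C and –OH → carboxylic acid.
two acyl groups sharing one oxygen, –C(=O)–O–C(=O)– → anhydride.
–C(=O)OCH3: carbonyl C bonded to C and to –OCH3 → ester (not ketone + ether).
Ester appears at: CH(OCOCH3), CH(COOCH3), COOCH3 → 3.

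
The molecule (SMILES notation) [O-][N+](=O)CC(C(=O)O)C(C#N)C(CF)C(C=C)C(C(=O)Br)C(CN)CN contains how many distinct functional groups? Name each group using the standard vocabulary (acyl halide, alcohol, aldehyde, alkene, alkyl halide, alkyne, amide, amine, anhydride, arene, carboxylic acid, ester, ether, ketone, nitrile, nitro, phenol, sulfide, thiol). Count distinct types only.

7

–NO2 on carbon → nitro group.
pendant –COOH: carbonyl C bonded to C and –OH → carboxylic acid.
pendant –C≡N: nitrile.
pendant –CH2X: halogen on sp³ carbon → alkyl halide.
pendant –CH=CH2: C=C double bond → alkene.
pendant –C(=O)X: carbonyl C bonded to C and halogen → acyl halide.
pendant –CH2NH2: N on sp³ C, no adjacent C=O → amine.
–NH2 on an sp³ carbon with no adjacent C=O → amine.
Distinct types present: acyl halide, alkene, alkyl halide, amine, carboxylic acid, nitrile, nitro.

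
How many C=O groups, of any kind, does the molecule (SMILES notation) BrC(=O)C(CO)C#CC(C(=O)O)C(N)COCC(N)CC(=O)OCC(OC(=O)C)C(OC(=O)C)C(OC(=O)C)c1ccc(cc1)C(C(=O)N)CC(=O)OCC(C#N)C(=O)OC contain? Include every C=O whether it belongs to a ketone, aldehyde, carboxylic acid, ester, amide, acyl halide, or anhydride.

9

BrCO: acyl halide, 1 C=O (running total 1).
CH(COOH): carboxylic acid, 1 C=O (running total 2).
CH2COOCH2: ester, 1 C=O (running total 3).
CH(OCOCH3): ester, 1 C=O (running total 4).
CH(OCOCH3): ester, 1 C=O (running total 5).
CH(OCOCH3): ester, 1 C=O (running total 6).
CH(CONH2): amide, 1 C=O (running total 7).
CH2COOCH2: ester, 1 C=O (running total 8).
COOCH3: ester, 1 C=O (running total 9).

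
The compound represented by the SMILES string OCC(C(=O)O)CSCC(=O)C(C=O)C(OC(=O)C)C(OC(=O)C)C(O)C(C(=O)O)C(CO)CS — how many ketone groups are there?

HO– on an sp³ carbon → alcohol.
pendant –COOH: carbonyl C bonded to C and –OH → carboxylic acid.
C–S–C linkage → sulfide (thioether).
–C(=O)– with carbon on both sides → ketone.
pendant –CHO: carbonyl C bonded to C and H → aldehyde.
pendant –OC(=O)CH3: an acyloxy group → ester.
pendant –OC(=O)CH3: an acyloxy group → ester.
–OH on an sp³ carbon → alcohol (secondary).
pendant –COOH: carbonyl C bonded to C and –OH → carboxylic acid.
pendant –CH2OH on an sp³ backbone C → alcohol.
–SH on an sp³ carbon → thiol.
Ketone appears at: CO → 1.

1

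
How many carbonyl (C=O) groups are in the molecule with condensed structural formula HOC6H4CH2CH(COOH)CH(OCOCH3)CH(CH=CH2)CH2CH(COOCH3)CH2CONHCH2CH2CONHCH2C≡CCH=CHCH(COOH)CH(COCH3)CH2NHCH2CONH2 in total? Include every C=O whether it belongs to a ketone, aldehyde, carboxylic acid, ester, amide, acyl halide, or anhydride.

CH(COOH): carboxylic acid, 1 C=O (running total 1).
CH(OCOCH3): ester, 1 C=O (running total 2).
CH(COOCH3): ester, 1 C=O (running total 3).
CH2CONHCH2: amide, 1 C=O (running total 4).
CH2CONHCH2: amide, 1 C=O (running total 5).
CH(COOH): carboxylic acid, 1 C=O (running total 6).
CH(COCH3): ketone, 1 C=O (running total 7).
CONH2: amide, 1 C=O (running total 8).

8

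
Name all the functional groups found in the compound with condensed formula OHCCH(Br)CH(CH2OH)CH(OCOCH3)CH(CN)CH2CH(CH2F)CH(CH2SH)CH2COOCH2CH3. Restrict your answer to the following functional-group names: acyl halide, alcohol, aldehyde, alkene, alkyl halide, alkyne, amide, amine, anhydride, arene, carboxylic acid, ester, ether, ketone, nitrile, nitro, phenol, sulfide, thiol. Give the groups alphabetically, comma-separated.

alcohol, aldehyde, alkyl halide, ester, nitrile, thiol

terminal –CHO: carbonyl C bonded to H and C → aldehyde.
halogen on an sp³ carbon → alkyl halide.
pendant –CH2OH on an sp³ backbone C → alcohol.
pendant –OC(=O)CH3: an acyloxy group → ester.
pendant –C≡N: nitrile.
pendant –CH2X: halogen on sp³ carbon → alkyl halide.
pendant –CH2SH → thiol.
–C(=O)–O–C with C on the carbonyl side → ester.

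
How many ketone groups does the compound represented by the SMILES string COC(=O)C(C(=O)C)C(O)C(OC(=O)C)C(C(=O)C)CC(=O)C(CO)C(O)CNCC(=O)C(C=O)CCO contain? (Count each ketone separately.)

Reading the structure from left to right:
  CH3OOC: CH3O–C(=O)–: carbonyl C bonded to C and to –OCH3 → ester (not ketone + ether).
  CH(COCH3): pendant –COCH3: carbonyl C bonded to two carbons → ketone.
  CH(OH): –OH on an sp³ carbon → alcohol (secondary).
  CH(OCOCH3): pendant –OC(=O)CH3: an acyloxy group → ester.
  CH(COCH3): pendant –COCH3: carbonyl C bonded to two carbons → ketone.
  CO: –C(=O)– with carbon on both sides → ketone.
  CH(CH2OH): pendant –CH2OH on an sp³ backbone C → alcohol.
  CH(OH): –OH on an sp³ carbon → alcohol (secondary).
  CH2NHCH2: C–N–C with sp³ carbons and no adjacent C=O → amine (secondary).
  CO: –C(=O)– with carbon on both sides → ketone.
  CH(CHO): pendant –CHO: carbonyl C bonded to C and H → aldehyde.
  CH2OH: –OH on an sp³ carbon → alcohol.
Ketone appears at: CH(COCH3), CH(COCH3), CO, CO → 4.

4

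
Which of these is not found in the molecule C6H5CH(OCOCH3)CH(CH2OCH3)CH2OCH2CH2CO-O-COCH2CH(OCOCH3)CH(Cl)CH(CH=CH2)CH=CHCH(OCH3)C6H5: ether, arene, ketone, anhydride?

anhydride: present (CH2CO-O-COCH2 — two acyl groups sharing one oxygen, –C(=O)–O–C(=O)– → anhydride).
ether: present (CH(CH2OCH3) — pendant –CH2OCH3: C–O–C linkage → ether).
arene: present (C6H5 — C6H5– phenyl ring → arene).
ketone: absent. In CH(OCOCH3), the C=O is bonded to an –O–C group, which defines an ester, not a ketone. In CH2CO-O-COCH2, the two C=O groups share a bridging oxygen, which is an anhydride linkage, not a ketone.

ketone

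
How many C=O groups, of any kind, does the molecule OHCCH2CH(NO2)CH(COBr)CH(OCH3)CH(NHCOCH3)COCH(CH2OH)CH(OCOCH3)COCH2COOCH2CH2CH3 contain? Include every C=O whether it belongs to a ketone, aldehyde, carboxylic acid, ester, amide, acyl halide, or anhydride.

7

OHC: aldehyde, 1 C=O (running total 1).
CH(COBr): acyl halide, 1 C=O (running total 2).
CH(NHCOCH3): amide, 1 C=O (running total 3).
CO: ketone, 1 C=O (running total 4).
CH(OCOCH3): ester, 1 C=O (running total 5).
CO: ketone, 1 C=O (running total 6).
CH2COOCH2: ester, 1 C=O (running total 7).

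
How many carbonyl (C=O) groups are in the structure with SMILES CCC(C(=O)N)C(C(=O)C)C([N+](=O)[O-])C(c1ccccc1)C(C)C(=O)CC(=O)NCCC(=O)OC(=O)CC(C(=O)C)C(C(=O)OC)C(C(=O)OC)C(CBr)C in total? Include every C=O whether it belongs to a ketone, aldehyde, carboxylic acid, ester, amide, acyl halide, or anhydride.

CH(CONH2): amide, 1 C=O (running total 1).
CH(COCH3): ketone, 1 C=O (running total 2).
CO: ketone, 1 C=O (running total 3).
CH2CONHCH2: amide, 1 C=O (running total 4).
CH2CO-O-COCH2: anhydride, 2 C=O (running total 6).
CH(COCH3): ketone, 1 C=O (running total 7).
CH(COOCH3): ester, 1 C=O (running total 8).
CH(COOCH3): ester, 1 C=O (running total 9).

9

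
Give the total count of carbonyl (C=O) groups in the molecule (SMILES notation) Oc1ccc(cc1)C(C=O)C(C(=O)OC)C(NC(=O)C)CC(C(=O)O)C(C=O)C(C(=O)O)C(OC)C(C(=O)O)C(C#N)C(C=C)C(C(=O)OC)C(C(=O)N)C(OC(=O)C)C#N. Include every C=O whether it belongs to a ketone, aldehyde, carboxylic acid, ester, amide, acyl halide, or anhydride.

CH(CHO): aldehyde, 1 C=O (running total 1).
CH(COOCH3): ester, 1 C=O (running total 2).
CH(NHCOCH3): amide, 1 C=O (running total 3).
CH(COOH): carboxylic acid, 1 C=O (running total 4).
CH(CHO): aldehyde, 1 C=O (running total 5).
CH(COOH): carboxylic acid, 1 C=O (running total 6).
CH(COOH): carboxylic acid, 1 C=O (running total 7).
CH(COOCH3): ester, 1 C=O (running total 8).
CH(CONH2): amide, 1 C=O (running total 9).
CH(OCOCH3): ester, 1 C=O (running total 10).

10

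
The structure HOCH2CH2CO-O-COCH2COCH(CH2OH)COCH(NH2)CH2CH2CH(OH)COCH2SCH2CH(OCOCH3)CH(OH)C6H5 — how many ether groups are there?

0

Taking each segment in turn:
  HOCH2: HO– on an sp³ carbon → alcohol.
  CH2CO-O-COCH2: two acyl groups sharing one oxygen, –C(=O)–O–C(=O)– → anhydride.
  CO: –C(=O)– with carbon on both sides → ketone.
  CH(CH2OH): pendant –CH2OH on an sp³ backbone C → alcohol.
  CO: –C(=O)– with carbon on both sides → ketone.
  CH(NH2): –NH2 on an sp³ carbon with no adjacent C=O → amine.
  CH(OH): –OH on an sp³ carbon → alcohol (secondary).
  CO: –C(=O)– with carbon on both sides → ketone.
  CH2SCH2: C–S–C linkage → sulfide (thioether).
  CH(OCOCH3): pendant –OC(=O)CH3: an acyloxy group → ester.
  CH(OH): –OH on an sp³ carbon → alcohol (secondary).
  C6H5: –C6H5 phenyl ring → arene.
No segment is a ether: HOCH2 is alcohol, not ether; CH2CO-O-COCH2 is anhydride, not ether; CH(CH2OH) is alcohol, not ether. → 0.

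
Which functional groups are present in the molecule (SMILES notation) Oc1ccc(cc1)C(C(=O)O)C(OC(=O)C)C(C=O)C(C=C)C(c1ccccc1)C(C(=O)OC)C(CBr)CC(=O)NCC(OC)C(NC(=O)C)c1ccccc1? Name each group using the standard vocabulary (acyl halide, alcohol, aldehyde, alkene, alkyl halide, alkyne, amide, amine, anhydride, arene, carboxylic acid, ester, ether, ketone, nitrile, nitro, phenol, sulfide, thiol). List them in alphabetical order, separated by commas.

Reading the structure from left to right:
  HOC6H4: –OH attached directly to an aromatic ring → phenol (not alcohol); the ring itself is an arene.
  CH(COOH): pendant –COOH: carbonyl C bonded to C and –OH → carboxylic acid.
  CH(OCOCH3): pendant –OC(=O)CH3: an acyloxy group → ester.
  CH(CHO): pendant –CHO: carbonyl C bonded to C and H → aldehyde.
  CH(CH=CH2): pendant –CH=CH2: C=C double bond → alkene.
  CH(C6H5): pendant –C6H5: benzene ring → arene.
  CH(COOCH3): pendant –COOCH3: carbonyl C bonded to C and –OCH3 → ester.
  CH(CH2Br): pendant –CH2X: halogen on sp³ carbon → alkyl halide.
  CH2CONHCH2: –C(=O)–N– linkage → amide (the N is not an amine).
  CH(OCH3): pendant –OCH3: C–O–C with sp³ C, no adjacent C=O → ether.
  CH(NHCOCH3): pendant –NHC(=O)CH3: N bonded to a carbonyl → amide (not amine).
  C6H5: –C6H5 phenyl ring → arene.

aldehyde, alkene, alkyl halide, amide, arene, carboxylic acid, ester, ether, phenol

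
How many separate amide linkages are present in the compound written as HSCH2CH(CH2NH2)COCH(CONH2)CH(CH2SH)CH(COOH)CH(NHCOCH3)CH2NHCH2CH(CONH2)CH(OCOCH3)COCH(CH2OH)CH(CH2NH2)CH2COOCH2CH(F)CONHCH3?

–SH on an sp³ carbon → thiol.
pendant –CH2NH2: N on sp³ C, no adjacent C=O → amine.
–C(=O)– with carbon on both sides → ketone.
pendant –CONH2: carbonyl C bonded to C and N → amide.
pendant –CH2SH → thiol.
pendant –COOH: carbonyl C bonded to C and –OH → carboxylic acid.
pendant –NHC(=O)CH3: N bonded to a carbonyl → amide (not amine).
C–N–C with sp³ carbons and no adjacent C=O → amine (secondary).
pendant –CONH2: carbonyl C bonded to C and N → amide.
pendant –OC(=O)CH3: an acyloxy group → ester.
–C(=O)– with carbon on both sides → ketone.
pendant –CH2OH on an sp³ backbone C → alcohol.
pendant –CH2NH2: N on sp³ C, no adjacent C=O → amine.
–C(=O)–O–C with C on the carbonyl side → ester.
halogen on an sp³ carbon → alkyl halide.
–C(=O)NHCH3: carbonyl C bonded to C and to N → amide (the N is not an amine).
Amide appears at: CH(CONH2), CH(NHCOCH3), CH(CONH2), CONHCH3 → 4.

4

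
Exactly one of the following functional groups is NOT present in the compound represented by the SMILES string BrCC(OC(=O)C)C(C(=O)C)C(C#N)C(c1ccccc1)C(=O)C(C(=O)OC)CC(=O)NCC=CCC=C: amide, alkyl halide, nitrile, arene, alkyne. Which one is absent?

amide: present (CH2CONHCH2 — –C(=O)–N– linkage → amide (the N is not an amine)).
nitrile: present (CH(CN) — pendant –C≡N: nitrile).
alkyl halide: present (BrCH2 — halogen on an sp³ carbon → alkyl halide).
arene: present (CH(C6H5) — pendant –C6H5: benzene ring → arene).
alkyne: absent. In CH(CN), the triple bond is C≡N, not C≡C, so it is a nitrile.

alkyne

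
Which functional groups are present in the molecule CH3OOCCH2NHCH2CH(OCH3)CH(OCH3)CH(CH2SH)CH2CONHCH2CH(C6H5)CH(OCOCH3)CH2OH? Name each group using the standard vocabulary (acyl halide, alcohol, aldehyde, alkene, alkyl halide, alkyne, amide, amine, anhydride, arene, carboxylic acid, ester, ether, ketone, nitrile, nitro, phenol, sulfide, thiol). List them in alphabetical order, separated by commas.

CH3O–C(=O)–: carbonyl C bonded to C and to –OCH3 → ester (not ketone + ether).
C–N–C with sp³ carbons and no adjacent C=O → amine (secondary).
pendant –OCH3: C–O–C with sp³ C, no adjacent C=O → ether.
pendant –OCH3: C–O–C with sp³ C, no adjacent C=O → ether.
pendant –CH2SH → thiol.
–C(=O)–N– linkage → amide (the N is not an amine).
pendant –C6H5: benzene ring → arene.
pendant –OC(=O)CH3: an acyloxy group → ester.
–OH on an sp³ carbon → alcohol.

alcohol, amide, amine, arene, ester, ether, thiol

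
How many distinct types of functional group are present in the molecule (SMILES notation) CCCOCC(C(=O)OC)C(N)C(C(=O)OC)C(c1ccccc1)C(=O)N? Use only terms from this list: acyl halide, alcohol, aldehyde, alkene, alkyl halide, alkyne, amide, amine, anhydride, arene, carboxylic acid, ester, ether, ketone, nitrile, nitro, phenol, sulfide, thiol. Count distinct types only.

Reading the structure from left to right:
  CH2OCH2: C–O–C with sp³ carbons on both sides and no adjacent C=O → ether.
  CH(COOCH3): pendant –COOCH3: carbonyl C bonded to C and –OCH3 → ester.
  CH(NH2): –NH2 on an sp³ carbon with no adjacent C=O → amine.
  CH(COOCH3): pendant –COOCH3: carbonyl C bonded to C and –OCH3 → ester.
  CH(C6H5): pendant –C6H5: benzene ring → arene.
  CONH2: –C(=O)NH2: carbonyl C bonded to C and to N → amide (the N is not a separate amine).
Distinct types present: amide, amine, arene, ester, ether.

5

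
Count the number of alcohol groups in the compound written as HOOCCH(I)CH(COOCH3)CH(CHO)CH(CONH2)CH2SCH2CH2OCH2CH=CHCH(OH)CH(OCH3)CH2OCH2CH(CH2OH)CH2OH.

3

Working along the chain:
  HOOC: –COOH: carbonyl C bonded to –OH and C → carboxylic acid (the –OH is not a separate alcohol).
  CH(I): halogen on an sp³ carbon → alkyl halide.
  CH(COOCH3): pendant –COOCH3: carbonyl C bonded to C and –OCH3 → ester.
  CH(CHO): pendant –CHO: carbonyl C bonded to C and H → aldehyde.
  CH(CONH2): pendant –CONH2: carbonyl C bonded to C and N → amide.
  CH2SCH2: C–S–C linkage → sulfide (thioether).
  CH2OCH2: C–O–C with sp³ carbons on both sides and no adjacent C=O → ether.
  CH=CH: C=C double bond → alkene.
  CH(OH): –OH on an sp³ carbon → alcohol (secondary).
  CH(OCH3): pendant –OCH3: C–O–C with sp³ C, no adjacent C=O → ether.
  CH2OCH2: C–O–C with sp³ carbons on both sides and no adjacent C=O → ether.
  CH(CH2OH): pendant –CH2OH on an sp³ backbone C → alcohol.
  CH2OH: –OH on an sp³ carbon → alcohol.
Alcohol appears at: CH(OH), CH(CH2OH), CH2OH → 3.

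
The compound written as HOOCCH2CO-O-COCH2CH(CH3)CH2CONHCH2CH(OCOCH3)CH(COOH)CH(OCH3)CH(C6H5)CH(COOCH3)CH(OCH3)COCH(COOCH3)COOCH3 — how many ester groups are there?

Taking each segment in turn:
  HOOC: –COOH: carbonyl C bonded to –OH and C → carboxylic acid (the –OH is not a separate alcohol).
  CH2CO-O-COCH2: two acyl groups sharing one oxygen, –C(=O)–O–C(=O)– → anhydride.
  CH2CONHCH2: –C(=O)–N– linkage → amide (the N is not an amine).
  CH(OCOCH3): pendant –OC(=O)CH3: an acyloxy group → ester.
  CH(COOH): pendant –COOH: carbonyl C bonded to C and –OH → carboxylic acid.
  CH(OCH3): pendant –OCH3: C–O–C with sp³ C, no adjacent C=O → ether.
  CH(C6H5): pendant –C6H5: benzene ring → arene.
  CH(COOCH3): pendant –COOCH3: carbonyl C bonded to C and –OCH3 → ester.
  CH(OCH3): pendant –OCH3: C–O–C with sp³ C, no adjacent C=O → ether.
  CO: –C(=O)– with carbon on both sides → ketone.
  CH(COOCH3): pendant –COOCH3: carbonyl C bonded to C and –OCH3 → ester.
  COOCH3: –C(=O)OCH3: carbonyl C bonded to C and to –OCH3 → ester (not ketone + ether).
Ester appears at: CH(OCOCH3), CH(COOCH3), CH(COOCH3), COOCH3 → 4.

4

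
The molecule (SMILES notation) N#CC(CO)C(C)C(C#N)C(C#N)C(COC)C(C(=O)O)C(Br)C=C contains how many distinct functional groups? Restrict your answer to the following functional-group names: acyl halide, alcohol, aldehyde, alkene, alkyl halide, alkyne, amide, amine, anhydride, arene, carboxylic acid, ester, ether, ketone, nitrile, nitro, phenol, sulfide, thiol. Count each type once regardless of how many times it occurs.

N≡C–: carbon triple-bonded to nitrogen → nitrile.
pendant –CH2OH on an sp³ backbone C → alcohol.
pendant –C≡N: nitrile.
pendant –C≡N: nitrile.
pendant –CH2OCH3: C–O–C linkage → ether.
pendant –COOH: carbonyl C bonded to C and –OH → carboxylic acid.
halogen on an sp³ carbon → alkyl halide.
C=C double bond → alkene.
Distinct types present: alcohol, alkene, alkyl halide, carboxylic acid, ether, nitrile.

6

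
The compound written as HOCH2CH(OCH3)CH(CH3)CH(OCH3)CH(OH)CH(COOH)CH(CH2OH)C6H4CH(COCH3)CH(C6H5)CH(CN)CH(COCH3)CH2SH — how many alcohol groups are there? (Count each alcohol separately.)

3

Reading the structure from left to right:
  HOCH2: HO– on an sp³ carbon → alcohol.
  CH(OCH3): pendant –OCH3: C–O–C with sp³ C, no adjacent C=O → ether.
  CH(OCH3): pendant –OCH3: C–O–C with sp³ C, no adjacent C=O → ether.
  CH(OH): –OH on an sp³ carbon → alcohol (secondary).
  CH(COOH): pendant –COOH: carbonyl C bonded to C and –OH → carboxylic acid.
  CH(CH2OH): pendant –CH2OH on an sp³ backbone C → alcohol.
  C6H4: para-disubstituted benzene ring → arene.
  CH(COCH3): pendant –COCH3: carbonyl C bonded to two carbons → ketone.
  CH(C6H5): pendant –C6H5: benzene ring → arene.
  CH(CN): pendant –C≡N: nitrile.
  CH(COCH3): pendant –COCH3: carbonyl C bonded to two carbons → ketone.
  CH2SH: –SH on an sp³ carbon → thiol.
Alcohol appears at: HOCH2, CH(OH), CH(CH2OH) → 3.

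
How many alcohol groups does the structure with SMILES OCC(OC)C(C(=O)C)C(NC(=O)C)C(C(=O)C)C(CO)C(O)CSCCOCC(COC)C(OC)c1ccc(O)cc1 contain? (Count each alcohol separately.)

Working along the chain:
  HOCH2: HO– on an sp³ carbon → alcohol.
  CH(OCH3): pendant –OCH3: C–O–C with sp³ C, no adjacent C=O → ether.
  CH(COCH3): pendant –COCH3: carbonyl C bonded to two carbons → ketone.
  CH(NHCOCH3): pendant –NHC(=O)CH3: N bonded to a carbonyl → amide (not amine).
  CH(COCH3): pendant –COCH3: carbonyl C bonded to two carbons → ketone.
  CH(CH2OH): pendant –CH2OH on an sp³ backbone C → alcohol.
  CH(OH): –OH on an sp³ carbon → alcohol (secondary).
  CH2SCH2: C–S–C linkage → sulfide (thioether).
  CH2OCH2: C–O–C with sp³ carbons on both sides and no adjacent C=O → ether.
  CH(CH2OCH3): pendant –CH2OCH3: C–O–C linkage → ether.
  CH(OCH3): pendant –OCH3: C–O–C with sp³ C, no adjacent C=O → ether.
  C6H4OH: –OH attached directly to an aromatic ring → phenol (not alcohol); the ring itself is an arene.
Alcohol appears at: HOCH2, CH(CH2OH), CH(OH) → 3.

3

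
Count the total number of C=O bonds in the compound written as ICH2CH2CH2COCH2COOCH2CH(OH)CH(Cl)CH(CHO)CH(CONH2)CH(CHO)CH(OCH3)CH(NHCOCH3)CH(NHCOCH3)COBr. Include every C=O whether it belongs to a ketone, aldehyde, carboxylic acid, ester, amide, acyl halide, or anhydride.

8

CO: ketone, 1 C=O (running total 1).
CH2COOCH2: ester, 1 C=O (running total 2).
CH(CHO): aldehyde, 1 C=O (running total 3).
CH(CONH2): amide, 1 C=O (running total 4).
CH(CHO): aldehyde, 1 C=O (running total 5).
CH(NHCOCH3): amide, 1 C=O (running total 6).
CH(NHCOCH3): amide, 1 C=O (running total 7).
COBr: acyl halide, 1 C=O (running total 8).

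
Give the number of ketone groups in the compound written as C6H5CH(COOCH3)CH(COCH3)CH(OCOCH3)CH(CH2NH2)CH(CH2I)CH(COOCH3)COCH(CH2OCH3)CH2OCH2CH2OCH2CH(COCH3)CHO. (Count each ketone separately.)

Working along the chain:
  C6H5: C6H5– phenyl ring → arene.
  CH(COOCH3): pendant –COOCH3: carbonyl C bonded to C and –OCH3 → ester.
  CH(COCH3): pendant –COCH3: carbonyl C bonded to two carbons → ketone.
  CH(OCOCH3): pendant –OC(=O)CH3: an acyloxy group → ester.
  CH(CH2NH2): pendant –CH2NH2: N on sp³ C, no adjacent C=O → amine.
  CH(CH2I): pendant –CH2X: halogen on sp³ carbon → alkyl halide.
  CH(COOCH3): pendant –COOCH3: carbonyl C bonded to C and –OCH3 → ester.
  CO: –C(=O)– with carbon on both sides → ketone.
  CH(CH2OCH3): pendant –CH2OCH3: C–O–C linkage → ether.
  CH2OCH2: C–O–C with sp³ carbons on both sides and no adjacent C=O → ether.
  CH2OCH2: C–O–C with sp³ carbons on both sides and no adjacent C=O → ether.
  CH(COCH3): pendant –COCH3: carbonyl C bonded to two carbons → ketone.
  CHO: terminal –CHO: carbonyl C bonded to H and C → aldehyde.
Ketone appears at: CH(COCH3), CO, CH(COCH3) → 3.

3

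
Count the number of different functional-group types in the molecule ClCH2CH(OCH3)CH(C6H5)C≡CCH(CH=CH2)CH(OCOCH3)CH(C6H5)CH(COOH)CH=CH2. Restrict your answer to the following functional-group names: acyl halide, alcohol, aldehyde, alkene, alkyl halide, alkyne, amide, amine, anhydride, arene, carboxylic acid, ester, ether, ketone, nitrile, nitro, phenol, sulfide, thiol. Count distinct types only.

7

Working along the chain:
  ClCH2: halogen on an sp³ carbon → alkyl halide.
  CH(OCH3): pendant –OCH3: C–O–C with sp³ C, no adjacent C=O → ether.
  CH(C6H5): pendant –C6H5: benzene ring → arene.
  C≡C: C≡C triple bond → alkyne.
  CH(CH=CH2): pendant –CH=CH2: C=C double bond → alkene.
  CH(OCOCH3): pendant –OC(=O)CH3: an acyloxy group → ester.
  CH(C6H5): pendant –C6H5: benzene ring → arene.
  CH(COOH): pendant –COOH: carbonyl C bonded to C and –OH → carboxylic acid.
  CH=CH2: C=C double bond → alkene.
Distinct types present: alkene, alkyl halide, alkyne, arene, carboxylic acid, ester, ether.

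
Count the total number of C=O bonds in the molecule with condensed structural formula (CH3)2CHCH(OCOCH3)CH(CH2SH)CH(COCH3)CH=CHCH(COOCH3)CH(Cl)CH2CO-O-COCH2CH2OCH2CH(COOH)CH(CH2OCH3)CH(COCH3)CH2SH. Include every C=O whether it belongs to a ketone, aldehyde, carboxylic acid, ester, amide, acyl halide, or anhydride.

CH(OCOCH3): ester, 1 C=O (running total 1).
CH(COCH3): ketone, 1 C=O (running total 2).
CH(COOCH3): ester, 1 C=O (running total 3).
CH2CO-O-COCH2: anhydride, 2 C=O (running total 5).
CH(COOH): carboxylic acid, 1 C=O (running total 6).
CH(COCH3): ketone, 1 C=O (running total 7).

7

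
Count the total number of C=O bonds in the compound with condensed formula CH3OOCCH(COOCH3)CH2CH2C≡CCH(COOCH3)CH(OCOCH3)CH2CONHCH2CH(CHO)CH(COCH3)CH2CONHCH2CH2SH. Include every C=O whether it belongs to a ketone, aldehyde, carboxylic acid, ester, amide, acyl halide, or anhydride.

8

CH3OOC: ester, 1 C=O (running total 1).
CH(COOCH3): ester, 1 C=O (running total 2).
CH(COOCH3): ester, 1 C=O (running total 3).
CH(OCOCH3): ester, 1 C=O (running total 4).
CH2CONHCH2: amide, 1 C=O (running total 5).
CH(CHO): aldehyde, 1 C=O (running total 6).
CH(COCH3): ketone, 1 C=O (running total 7).
CH2CONHCH2: amide, 1 C=O (running total 8).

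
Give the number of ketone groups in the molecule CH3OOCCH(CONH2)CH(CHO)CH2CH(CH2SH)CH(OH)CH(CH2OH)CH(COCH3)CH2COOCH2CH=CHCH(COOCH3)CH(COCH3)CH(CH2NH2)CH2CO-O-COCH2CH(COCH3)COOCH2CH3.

Working along the chain:
  CH3OOC: CH3O–C(=O)–: carbonyl C bonded to C and to –OCH3 → ester (not ketone + ether).
  CH(CONH2): pendant –CONH2: carbonyl C bonded to C and N → amide.
  CH(CHO): pendant –CHO: carbonyl C bonded to C and H → aldehyde.
  CH(CH2SH): pendant –CH2SH → thiol.
  CH(OH): –OH on an sp³ carbon → alcohol (secondary).
  CH(CH2OH): pendant –CH2OH on an sp³ backbone C → alcohol.
  CH(COCH3): pendant –COCH3: carbonyl C bonded to two carbons → ketone.
  CH2COOCH2: –C(=O)–O–C with C on the carbonyl side → ester.
  CH=CH: C=C double bond → alkene.
  CH(COOCH3): pendant –COOCH3: carbonyl C bonded to C and –OCH3 → ester.
  CH(COCH3): pendant –COCH3: carbonyl C bonded to two carbons → ketone.
  CH(CH2NH2): pendant –CH2NH2: N on sp³ C, no adjacent C=O → amine.
  CH2CO-O-COCH2: two acyl groups sharing one oxygen, –C(=O)–O–C(=O)– → anhydride.
  CH(COCH3): pendant –COCH3: carbonyl C bonded to two carbons → ketone.
  COOCH2CH3: –C(=O)OCH2CH3: carbonyl C bonded to C and to –OEt → ester.
Ketone appears at: CH(COCH3), CH(COCH3), CH(COCH3) → 3.

3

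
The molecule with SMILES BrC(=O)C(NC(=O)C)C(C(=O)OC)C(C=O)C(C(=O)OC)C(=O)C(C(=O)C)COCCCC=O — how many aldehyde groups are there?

2

–C(=O)Br: carbonyl C bonded to C and to a halogen → acyl halide (not alkyl halide).
pendant –NHC(=O)CH3: N bonded to a carbonyl → amide (not amine).
pendant –COOCH3: carbonyl C bonded to C and –OCH3 → ester.
pendant –CHO: carbonyl C bonded to C and H → aldehyde.
pendant –COOCH3: carbonyl C bonded to C and –OCH3 → ester.
–C(=O)– with carbon on both sides → ketone.
pendant –COCH3: carbonyl C bonded to two carbons → ketone.
C–O–C with sp³ carbons on both sides and no adjacent C=O → ether.
terminal –CHO: carbonyl C bonded to H and C → aldehyde.
Aldehyde appears at: CH(CHO), CHO → 2.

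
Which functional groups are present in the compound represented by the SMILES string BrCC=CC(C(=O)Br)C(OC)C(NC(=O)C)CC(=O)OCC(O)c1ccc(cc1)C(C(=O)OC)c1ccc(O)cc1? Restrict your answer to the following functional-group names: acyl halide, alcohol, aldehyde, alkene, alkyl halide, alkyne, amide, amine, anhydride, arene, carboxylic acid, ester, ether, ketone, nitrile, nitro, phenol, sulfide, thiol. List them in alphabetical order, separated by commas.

acyl halide, alcohol, alkene, alkyl halide, amide, arene, ester, ether, phenol

halogen on an sp³ carbon → alkyl halide.
C=C double bond → alkene.
pendant –C(=O)X: carbonyl C bonded to C and halogen → acyl halide.
pendant –OCH3: C–O–C with sp³ C, no adjacent C=O → ether.
pendant –NHC(=O)CH3: N bonded to a carbonyl → amide (not amine).
–C(=O)–O–C with C on the carbonyl side → ester.
–OH on an sp³ carbon → alcohol (secondary).
para-disubstituted benzene ring → arene.
pendant –COOCH3: carbonyl C bonded to C and –OCH3 → ester.
–OH attached directly to an aromatic ring → phenol (not alcohol); the ring itself is an arene.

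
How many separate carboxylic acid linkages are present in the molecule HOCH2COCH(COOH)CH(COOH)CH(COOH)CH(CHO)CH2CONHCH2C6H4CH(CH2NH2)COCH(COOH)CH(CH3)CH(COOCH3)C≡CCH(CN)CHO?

4

Taking each segment in turn:
  HOCH2: HO– on an sp³ carbon → alcohol.
  CO: –C(=O)– with carbon on both sides → ketone.
  CH(COOH): pendant –COOH: carbonyl C bonded to C and –OH → carboxylic acid.
  CH(COOH): pendant –COOH: carbonyl C bonded to C and –OH → carboxylic acid.
  CH(COOH): pendant –COOH: carbonyl C bonded to C and –OH → carboxylic acid.
  CH(CHO): pendant –CHO: carbonyl C bonded to C and H → aldehyde.
  CH2CONHCH2: –C(=O)–N– linkage → amide (the N is not an amine).
  C6H4: para-disubstituted benzene ring → arene.
  CH(CH2NH2): pendant –CH2NH2: N on sp³ C, no adjacent C=O → amine.
  CO: –C(=O)– with carbon on both sides → ketone.
  CH(COOH): pendant –COOH: carbonyl C bonded to C and –OH → carboxylic acid.
  CH(COOCH3): pendant –COOCH3: carbonyl C bonded to C and –OCH3 → ester.
  C≡C: C≡C triple bond → alkyne.
  CH(CN): pendant –C≡N: nitrile.
  CHO: terminal –CHO: carbonyl C bonded to H and C → aldehyde.
Carboxylic acid appears at: CH(COOH), CH(COOH), CH(COOH), CH(COOH) → 4.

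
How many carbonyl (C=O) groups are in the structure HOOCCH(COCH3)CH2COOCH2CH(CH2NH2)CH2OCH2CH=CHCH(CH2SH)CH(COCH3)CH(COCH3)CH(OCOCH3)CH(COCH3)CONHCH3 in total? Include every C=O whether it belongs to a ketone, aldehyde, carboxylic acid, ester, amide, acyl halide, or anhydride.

HOOC: carboxylic acid, 1 C=O (running total 1).
CH(COCH3): ketone, 1 C=O (running total 2).
CH2COOCH2: ester, 1 C=O (running total 3).
CH(COCH3): ketone, 1 C=O (running total 4).
CH(COCH3): ketone, 1 C=O (running total 5).
CH(OCOCH3): ester, 1 C=O (running total 6).
CH(COCH3): ketone, 1 C=O (running total 7).
CONHCH3: amide, 1 C=O (running total 8).

8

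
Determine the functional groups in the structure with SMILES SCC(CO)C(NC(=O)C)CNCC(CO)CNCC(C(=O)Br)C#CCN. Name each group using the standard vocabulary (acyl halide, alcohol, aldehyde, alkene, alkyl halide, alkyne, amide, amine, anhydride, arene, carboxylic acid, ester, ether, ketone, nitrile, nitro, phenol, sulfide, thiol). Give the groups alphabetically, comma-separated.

–SH on an sp³ carbon → thiol.
pendant –CH2OH on an sp³ backbone C → alcohol.
pendant –NHC(=O)CH3: N bonded to a carbonyl → amide (not amine).
C–N–C with sp³ carbons and no adjacent C=O → amine (secondary).
pendant –CH2OH on an sp³ backbone C → alcohol.
C–N–C with sp³ carbons and no adjacent C=O → amine (secondary).
pendant –C(=O)X: carbonyl C bonded to C and halogen → acyl halide.
C≡C triple bond → alkyne.
–NH2 on an sp³ carbon with no adjacent C=O → amine.

acyl halide, alcohol, alkyne, amide, amine, thiol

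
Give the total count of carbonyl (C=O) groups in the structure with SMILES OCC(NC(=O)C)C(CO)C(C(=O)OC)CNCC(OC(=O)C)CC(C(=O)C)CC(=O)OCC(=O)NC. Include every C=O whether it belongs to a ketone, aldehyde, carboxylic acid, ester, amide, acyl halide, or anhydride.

CH(NHCOCH3): amide, 1 C=O (running total 1).
CH(COOCH3): ester, 1 C=O (running total 2).
CH(OCOCH3): ester, 1 C=O (running total 3).
CH(COCH3): ketone, 1 C=O (running total 4).
CH2COOCH2: ester, 1 C=O (running total 5).
CONHCH3: amide, 1 C=O (running total 6).

6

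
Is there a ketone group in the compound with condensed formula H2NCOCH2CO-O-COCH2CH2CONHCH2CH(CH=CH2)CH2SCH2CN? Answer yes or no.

no

–C(=O)NH2: carbonyl C bonded to C and to N → amide (the N is not a separate amine).
two acyl groups sharing one oxygen, –C(=O)–O–C(=O)– → anhydride.
–C(=O)–N– linkage → amide (the N is not an amine).
pendant –CH=CH2: C=C double bond → alkene.
C–S–C linkage → sulfide (thioether).
–C≡N: carbon triple-bonded to nitrogen → nitrile.
In each of H2NCO and CH2CONHCH2, the C=O is bonded to nitrogen, which defines an amide, not a ketone. In CH2CO-O-COCH2, the two C=O groups share a bridging oxygen, which is an anhydride linkage, not a ketone.
The groups actually present are: alkene, amide, anhydride, nitrile, sulfide.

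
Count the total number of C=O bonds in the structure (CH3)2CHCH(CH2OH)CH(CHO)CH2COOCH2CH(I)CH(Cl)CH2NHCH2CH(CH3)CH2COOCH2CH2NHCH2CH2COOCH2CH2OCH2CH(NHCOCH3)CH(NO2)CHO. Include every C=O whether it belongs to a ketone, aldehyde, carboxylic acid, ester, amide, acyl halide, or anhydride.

CH(CHO): aldehyde, 1 C=O (running total 1).
CH2COOCH2: ester, 1 C=O (running total 2).
CH2COOCH2: ester, 1 C=O (running total 3).
CH2COOCH2: ester, 1 C=O (running total 4).
CH(NHCOCH3): amide, 1 C=O (running total 5).
CHO: aldehyde, 1 C=O (running total 6).

6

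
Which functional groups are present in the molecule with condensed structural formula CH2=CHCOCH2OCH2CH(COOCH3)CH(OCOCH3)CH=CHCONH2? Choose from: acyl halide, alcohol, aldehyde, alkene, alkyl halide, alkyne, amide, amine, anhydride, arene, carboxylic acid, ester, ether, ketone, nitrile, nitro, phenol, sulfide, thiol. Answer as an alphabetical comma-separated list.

C=C double bond → alkene.
–C(=O)– with carbon on both sides → ketone.
C–O–C with sp³ carbons on both sides and no adjacent C=O → ether.
pendant –COOCH3: carbonyl C bonded to C and –OCH3 → ester.
pendant –OC(=O)CH3: an acyloxy group → ester.
C=C double bond → alkene.
–C(=O)NH2: carbonyl C bonded to C and to N → amide (the N is not a separate amine).

alkene, amide, ester, ether, ketone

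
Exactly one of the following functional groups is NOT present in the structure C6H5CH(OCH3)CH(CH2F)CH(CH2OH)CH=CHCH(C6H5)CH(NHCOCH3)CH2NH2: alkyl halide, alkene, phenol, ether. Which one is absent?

ether: present (CH(OCH3) — pendant –OCH3: C–O–C with sp³ C, no adjacent C=O → ether).
alkyl halide: present (CH(CH2F) — pendant –CH2X: halogen on sp³ carbon → alkyl halide).
alkene: present (CH=CH — C=C double bond → alkene).
phenol: absent. In CH(CH2OH), the –OH is on an sp³ carbon, not on an aromatic ring, so it is an alcohol.

phenol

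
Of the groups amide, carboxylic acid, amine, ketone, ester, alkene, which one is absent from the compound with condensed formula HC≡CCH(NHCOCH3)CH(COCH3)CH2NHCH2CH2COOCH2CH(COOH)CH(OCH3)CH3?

alkene

ketone: present (CH(COCH3) — pendant –COCH3: carbonyl C bonded to two carbons → ketone).
ester: present (CH2COOCH2 — –C(=O)–O–C with C on the carbonyl side → ester).
amide: present (CH(NHCOCH3) — pendant –NHC(=O)CH3: N bonded to a carbonyl → amide (not amine)).
amine: present (CH2NHCH2 — C–N–C with sp³ carbons and no adjacent C=O → amine (secondary)).
carboxylic acid: present (CH(COOH) — pendant –COOH: carbonyl C bonded to C and –OH → carboxylic acid).
alkene: no segment matches this pattern.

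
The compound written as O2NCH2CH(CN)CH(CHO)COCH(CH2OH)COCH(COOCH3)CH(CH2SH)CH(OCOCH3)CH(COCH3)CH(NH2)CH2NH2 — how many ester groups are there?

–NO2 on carbon → nitro group.
pendant –C≡N: nitrile.
pendant –CHO: carbonyl C bonded to C and H → aldehyde.
–C(=O)– with carbon on both sides → ketone.
pendant –CH2OH on an sp³ backbone C → alcohol.
–C(=O)– with carbon on both sides → ketone.
pendant –COOCH3: carbonyl C bonded to C and –OCH3 → ester.
pendant –CH2SH → thiol.
pendant –OC(=O)CH3: an acyloxy group → ester.
pendant –COCH3: carbonyl C bonded to two carbons → ketone.
–NH2 on an sp³ carbon with no adjacent C=O → amine.
–NH2 on an sp³ carbon with no adjacent C=O → amine.
Ester appears at: CH(COOCH3), CH(OCOCH3) → 2.

2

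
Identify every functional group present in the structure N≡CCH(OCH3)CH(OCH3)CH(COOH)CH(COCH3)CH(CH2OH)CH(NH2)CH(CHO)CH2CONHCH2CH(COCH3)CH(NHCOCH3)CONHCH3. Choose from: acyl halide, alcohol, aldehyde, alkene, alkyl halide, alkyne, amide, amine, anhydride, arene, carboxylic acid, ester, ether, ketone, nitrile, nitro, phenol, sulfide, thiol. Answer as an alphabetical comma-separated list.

Taking each segment in turn:
  N≡C: N≡C–: carbon triple-bonded to nitrogen → nitrile.
  CH(OCH3): pendant –OCH3: C–O–C with sp³ C, no adjacent C=O → ether.
  CH(OCH3): pendant –OCH3: C–O–C with sp³ C, no adjacent C=O → ether.
  CH(COOH): pendant –COOH: carbonyl C bonded to C and –OH → carboxylic acid.
  CH(COCH3): pendant –COCH3: carbonyl C bonded to two carbons → ketone.
  CH(CH2OH): pendant –CH2OH on an sp³ backbone C → alcohol.
  CH(NH2): –NH2 on an sp³ carbon with no adjacent C=O → amine.
  CH(CHO): pendant –CHO: carbonyl C bonded to C and H → aldehyde.
  CH2CONHCH2: –C(=O)–N– linkage → amide (the N is not an amine).
  CH(COCH3): pendant –COCH3: carbonyl C bonded to two carbons → ketone.
  CH(NHCOCH3): pendant –NHC(=O)CH3: N bonded to a carbonyl → amide (not amine).
  CONHCH3: –C(=O)NHCH3: carbonyl C bonded to C and to N → amide (the N is not an amine).

alcohol, aldehyde, amide, amine, carboxylic acid, ether, ketone, nitrile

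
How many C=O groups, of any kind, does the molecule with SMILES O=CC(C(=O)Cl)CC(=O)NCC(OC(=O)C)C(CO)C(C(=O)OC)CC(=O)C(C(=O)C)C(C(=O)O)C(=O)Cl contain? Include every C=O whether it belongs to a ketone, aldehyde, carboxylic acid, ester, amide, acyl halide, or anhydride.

9

OHC: aldehyde, 1 C=O (running total 1).
CH(COCl): acyl halide, 1 C=O (running total 2).
CH2CONHCH2: amide, 1 C=O (running total 3).
CH(OCOCH3): ester, 1 C=O (running total 4).
CH(COOCH3): ester, 1 C=O (running total 5).
CO: ketone, 1 C=O (running total 6).
CH(COCH3): ketone, 1 C=O (running total 7).
CH(COOH): carboxylic acid, 1 C=O (running total 8).
COCl: acyl halide, 1 C=O (running total 9).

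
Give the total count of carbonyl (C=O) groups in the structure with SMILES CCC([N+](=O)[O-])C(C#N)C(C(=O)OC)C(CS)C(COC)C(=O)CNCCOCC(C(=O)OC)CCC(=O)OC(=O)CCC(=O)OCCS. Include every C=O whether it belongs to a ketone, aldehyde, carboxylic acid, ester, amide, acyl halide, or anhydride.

6

CH(COOCH3): ester, 1 C=O (running total 1).
CO: ketone, 1 C=O (running total 2).
CH(COOCH3): ester, 1 C=O (running total 3).
CH2CO-O-COCH2: anhydride, 2 C=O (running total 5).
CH2COOCH2: ester, 1 C=O (running total 6).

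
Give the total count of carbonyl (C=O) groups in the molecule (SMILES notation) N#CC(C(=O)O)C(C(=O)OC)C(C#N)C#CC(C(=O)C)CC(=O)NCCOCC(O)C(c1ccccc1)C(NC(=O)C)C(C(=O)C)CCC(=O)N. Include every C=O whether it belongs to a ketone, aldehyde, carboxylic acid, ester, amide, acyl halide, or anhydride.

CH(COOH): carboxylic acid, 1 C=O (running total 1).
CH(COOCH3): ester, 1 C=O (running total 2).
CH(COCH3): ketone, 1 C=O (running total 3).
CH2CONHCH2: amide, 1 C=O (running total 4).
CH(NHCOCH3): amide, 1 C=O (running total 5).
CH(COCH3): ketone, 1 C=O (running total 6).
CONH2: amide, 1 C=O (running total 7).

7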